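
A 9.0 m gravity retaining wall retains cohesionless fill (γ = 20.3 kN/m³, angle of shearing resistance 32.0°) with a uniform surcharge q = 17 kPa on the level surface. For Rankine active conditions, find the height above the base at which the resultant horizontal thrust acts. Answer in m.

3.24 m

K_a = 0.3073.
Triangular part P₁ = ½K_aγH² = 252.6 at H/3 = 3.000 m; rectangular part P₂ = K_a q H = 47.01 at H/2 = 4.500 m.
ȳ = (P₁·3.000 + P₂·4.500)/(P₁+P₂) = 3.235 m.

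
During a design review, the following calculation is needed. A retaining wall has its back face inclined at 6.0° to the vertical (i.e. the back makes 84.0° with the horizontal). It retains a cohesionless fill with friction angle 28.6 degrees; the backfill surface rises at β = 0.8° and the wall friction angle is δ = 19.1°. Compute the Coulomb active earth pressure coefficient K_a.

0.363

K_a = sin²(α+φ) / [sin²α · sin(α−δ) · (1 + √{sin(φ+δ)sin(φ−β) / (sin(α−δ)sin(α+β))})²].
With α = 84.0°, φ = 28.6°, δ = 19.1°, β = 0.8°: K_a = 0.3633.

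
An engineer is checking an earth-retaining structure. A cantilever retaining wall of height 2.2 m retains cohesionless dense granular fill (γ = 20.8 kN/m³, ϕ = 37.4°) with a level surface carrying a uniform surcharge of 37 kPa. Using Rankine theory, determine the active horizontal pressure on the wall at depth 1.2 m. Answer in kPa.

15.1 kPa

K_a = (1 − sin φ)/(1 + sin φ) = 0.2443.
σ_v = γz + q = 20.8 × 1.2 + 37 = 61.96 kPa.
σ_h = K_a σ_v = 0.2443 × 61.96 = 15.13 kPa.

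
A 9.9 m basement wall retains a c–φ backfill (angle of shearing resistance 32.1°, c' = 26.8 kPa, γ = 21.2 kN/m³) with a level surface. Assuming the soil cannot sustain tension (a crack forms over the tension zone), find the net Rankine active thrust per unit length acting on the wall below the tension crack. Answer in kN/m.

92.1 kN/m

K_a = 0.3060; √K_a = 0.5532.
Tension-crack depth z_c = 2c/(γ√K_a) = 2×26.8/(21.2×0.5532) = 4.571 m.
σ_a at base = K_a γ H − 2c√K_a = 0.3060×21.2×9.9 − 2×26.8×0.5532 = 34.57 kPa.
P_a = ½ × 34.57 × (H − z_c) = 0.5×34.57×5.329 = 92.13 kN/m.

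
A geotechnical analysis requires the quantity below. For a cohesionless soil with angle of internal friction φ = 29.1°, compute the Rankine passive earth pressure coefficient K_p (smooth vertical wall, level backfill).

2.89

K_p = (1 + sin φ)/(1 − sin φ) = tan²(45° + 29.1°/2) = 2.894.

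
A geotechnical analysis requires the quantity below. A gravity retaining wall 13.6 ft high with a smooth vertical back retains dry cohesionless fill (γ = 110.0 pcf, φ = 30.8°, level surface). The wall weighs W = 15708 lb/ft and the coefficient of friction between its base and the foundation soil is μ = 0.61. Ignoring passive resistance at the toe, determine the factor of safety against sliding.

2.92

K_a = tan²(45° − 30.8°/2) = 0.3227.
P_a = ½K_aγH² = 0.5×0.3227×110.0×13.6² = 3283 lb/ft, acting at H/3 = 4.533 ft above the base.
FS_sliding = μW / P_a = 0.61×15708 / 3283 = 2.919.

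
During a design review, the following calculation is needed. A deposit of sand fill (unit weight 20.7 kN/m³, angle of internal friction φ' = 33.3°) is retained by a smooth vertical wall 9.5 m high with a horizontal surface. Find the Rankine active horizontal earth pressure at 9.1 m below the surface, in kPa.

54.8 kPa

K_a = (1 − sin φ)/(1 + sin φ) = 0.2911.
σ_h = K_a γ z = 0.2911 × 20.7 × 9.1 = 54.84 kPa.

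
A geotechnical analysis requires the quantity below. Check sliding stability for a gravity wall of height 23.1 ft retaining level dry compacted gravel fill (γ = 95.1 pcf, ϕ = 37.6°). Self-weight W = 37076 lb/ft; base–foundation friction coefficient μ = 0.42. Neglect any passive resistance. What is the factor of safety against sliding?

K_a = tan²(45° − 37.6°/2) = 0.2421.
P_a = ½K_aγH² = 0.5×0.2421×95.1×23.1² = 6143 lb/ft, acting at H/3 = 7.700 ft above the base.
FS_sliding = μW / P_a = 0.42×37076 / 6143 = 2.535.

2.53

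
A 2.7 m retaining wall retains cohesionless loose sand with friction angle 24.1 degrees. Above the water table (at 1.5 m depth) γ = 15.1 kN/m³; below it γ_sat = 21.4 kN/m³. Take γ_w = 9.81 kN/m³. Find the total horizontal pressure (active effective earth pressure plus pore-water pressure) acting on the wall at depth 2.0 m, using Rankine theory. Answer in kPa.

K_a = (1 − sin φ)/(1 + sin φ) = 0.4201.
γ' = 21.4 − 9.81 = 11.59 kN/m³.
Effective vertical stress at 2.0 m: σ'_v = 15.1×1.5 + 11.59×0.500 = 28.44 kPa.
σ'_h = K_a σ'_v = 0.4201 × 28.44 = 11.95 kPa; u = γ_w × 0.500 = 4.905 kPa.
Total σ_h = 11.95 + 4.905 = 16.86 kPa.

16.9 kPa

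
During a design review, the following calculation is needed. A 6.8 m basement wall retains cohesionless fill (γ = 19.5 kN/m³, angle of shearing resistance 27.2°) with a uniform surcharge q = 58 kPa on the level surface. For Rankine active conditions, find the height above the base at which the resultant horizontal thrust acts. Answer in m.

2.80 m

K_a = 0.3726.
Triangular part P₁ = ½K_aγH² = 168.0 at H/3 = 2.267 m; rectangular part P₂ = K_a q H = 147.0 at H/2 = 3.400 m.
ȳ = (P₁·2.267 + P₂·3.400)/(P₁+P₂) = 2.795 m.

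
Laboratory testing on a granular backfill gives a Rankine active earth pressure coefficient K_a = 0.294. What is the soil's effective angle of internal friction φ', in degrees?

33.1°

K_a = tan²(45° − φ/2) ⇒ 45° − φ/2 = arctan(√0.294) = 28.47°.
φ = 2(45° − 28.47°) = 33.07°.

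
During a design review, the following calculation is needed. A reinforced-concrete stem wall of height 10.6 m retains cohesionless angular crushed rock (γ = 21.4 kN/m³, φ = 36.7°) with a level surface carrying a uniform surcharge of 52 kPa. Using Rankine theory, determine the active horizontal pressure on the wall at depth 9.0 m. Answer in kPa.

K_a = (1 − sin φ)/(1 + sin φ) = 0.2519.
σ_v = γz + q = 21.4 × 9.0 + 52 = 244.6 kPa.
σ_h = K_a σ_v = 0.2519 × 244.6 = 61.60 kPa.

61.6 kPa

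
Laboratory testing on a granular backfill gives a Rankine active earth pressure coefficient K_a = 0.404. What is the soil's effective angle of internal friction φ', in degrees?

25.1°

K_a = tan²(45° − φ/2) ⇒ 45° − φ/2 = arctan(√0.404) = 32.44°.
φ = 2(45° − 32.44°) = 25.12°.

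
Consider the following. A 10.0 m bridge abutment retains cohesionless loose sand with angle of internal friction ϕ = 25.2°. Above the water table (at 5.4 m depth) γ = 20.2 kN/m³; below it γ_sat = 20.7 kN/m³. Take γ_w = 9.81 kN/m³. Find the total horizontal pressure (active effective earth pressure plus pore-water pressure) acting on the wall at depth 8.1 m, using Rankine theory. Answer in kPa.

82.3 kPa

K_a = (1 − sin φ)/(1 + sin φ) = 0.4027.
γ' = 20.7 − 9.81 = 10.89 kN/m³.
Effective vertical stress at 8.1 m: σ'_v = 20.2×5.4 + 10.89×2.70 = 138.5 kPa.
σ'_h = K_a σ'_v = 0.4027 × 138.5 = 55.77 kPa; u = γ_w × 2.70 = 26.49 kPa.
Total σ_h = 55.77 + 26.49 = 82.26 kPa.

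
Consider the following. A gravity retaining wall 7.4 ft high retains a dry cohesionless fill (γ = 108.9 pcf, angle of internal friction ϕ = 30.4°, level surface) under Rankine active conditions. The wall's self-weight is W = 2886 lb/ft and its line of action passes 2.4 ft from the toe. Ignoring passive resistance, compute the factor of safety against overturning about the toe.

K_a = tan²(45° − 30.4°/2) = 0.3280.
P_a = ½K_aγH² = 0.5×0.3280×108.9×7.4² = 978.0 lb/ft, acting at H/3 = 2.467 ft above the base.
Overturning moment M_o = P_a × H/3 = 978.0 × 2.467 = 2412.
Resisting moment M_r = W × 2.4 = 2886 × 2.4 = 6926.
FS_overturning = M_r/M_o = 6926/2412 = 2.871.

2.87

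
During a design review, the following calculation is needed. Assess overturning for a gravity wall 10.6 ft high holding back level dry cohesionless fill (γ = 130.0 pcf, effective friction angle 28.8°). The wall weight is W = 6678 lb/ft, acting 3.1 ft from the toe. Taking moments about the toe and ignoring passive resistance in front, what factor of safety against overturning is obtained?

K_a = tan²(45° − 28.8°/2) = 0.3498.
P_a = ½K_aγH² = 0.5×0.3498×130.0×10.6² = 2554 lb/ft, acting at H/3 = 3.533 ft above the base.
Overturning moment M_o = P_a × H/3 = 2554 × 3.533 = 9025.
Resisting moment M_r = W × 3.1 = 6678 × 3.1 = 20700.
FS_overturning = M_r/M_o = 20700/9025 = 2.294.

2.29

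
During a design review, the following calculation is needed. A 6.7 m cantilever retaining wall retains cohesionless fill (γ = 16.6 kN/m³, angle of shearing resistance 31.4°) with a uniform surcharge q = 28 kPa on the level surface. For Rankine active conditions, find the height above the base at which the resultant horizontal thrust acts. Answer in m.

K_a = 0.3149.
Triangular part P₁ = ½K_aγH² = 117.3 at H/3 = 2.233 m; rectangular part P₂ = K_a q H = 59.08 at H/2 = 3.350 m.
ȳ = (P₁·2.233 + P₂·3.350)/(P₁+P₂) = 2.607 m.

2.61 m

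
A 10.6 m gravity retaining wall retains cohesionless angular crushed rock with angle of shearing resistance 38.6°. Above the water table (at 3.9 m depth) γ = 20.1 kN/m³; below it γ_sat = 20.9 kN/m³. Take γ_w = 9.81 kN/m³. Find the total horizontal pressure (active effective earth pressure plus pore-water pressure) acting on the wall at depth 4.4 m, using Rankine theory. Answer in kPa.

K_a = (1 − sin φ)/(1 + sin φ) = 0.2316.
γ' = 20.9 − 9.81 = 11.09 kN/m³.
Effective vertical stress at 4.4 m: σ'_v = 20.1×3.9 + 11.09×0.500 = 83.94 kPa.
σ'_h = K_a σ'_v = 0.2316 × 83.94 = 19.44 kPa; u = γ_w × 0.500 = 4.905 kPa.
Total σ_h = 19.44 + 4.905 = 24.35 kPa.

24.3 kPa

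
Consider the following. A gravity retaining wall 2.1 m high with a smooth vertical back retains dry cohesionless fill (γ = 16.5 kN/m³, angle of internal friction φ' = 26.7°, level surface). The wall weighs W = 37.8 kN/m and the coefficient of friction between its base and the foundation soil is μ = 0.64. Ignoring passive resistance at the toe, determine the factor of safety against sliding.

1.75

K_a = tan²(45° − 26.7°/2) = 0.3800.
P_a = ½K_aγH² = 0.5×0.3800×16.5×2.1² = 13.82 kN/m, acting at H/3 = 0.7000 m above the base.
FS_sliding = μW / P_a = 0.64×37.8 / 13.82 = 1.750.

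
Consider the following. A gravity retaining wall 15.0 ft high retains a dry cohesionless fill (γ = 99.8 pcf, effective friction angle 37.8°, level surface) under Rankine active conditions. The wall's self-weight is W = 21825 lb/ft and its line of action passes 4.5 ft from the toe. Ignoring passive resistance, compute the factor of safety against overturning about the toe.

7.29

K_a = tan²(45° − 37.8°/2) = 0.2400.
P_a = ½K_aγH² = 0.5×0.2400×99.8×15.0² = 2695 lb/ft, acting at H/3 = 5.000 ft above the base.
Overturning moment M_o = P_a × H/3 = 2695 × 5.000 = 13470.
Resisting moment M_r = W × 4.5 = 21825 × 4.5 = 98210.
FS_overturning = M_r/M_o = 98210/13470 = 7.290.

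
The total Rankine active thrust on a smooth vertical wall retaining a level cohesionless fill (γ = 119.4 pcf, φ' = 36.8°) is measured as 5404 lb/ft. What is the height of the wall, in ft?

19.0 ft

K_a = 0.2508. P_a = ½ K_a γ H² ⇒ H = √(2P_a/(K_a γ)).
H = √(2×5404/(0.2508×119.4)) = 19.00 ft.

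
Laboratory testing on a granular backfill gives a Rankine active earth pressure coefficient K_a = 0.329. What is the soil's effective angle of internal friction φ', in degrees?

30.3°

K_a = tan²(45° − φ/2) ⇒ 45° − φ/2 = arctan(√0.329) = 29.84°.
φ = 2(45° − 29.84°) = 30.32°.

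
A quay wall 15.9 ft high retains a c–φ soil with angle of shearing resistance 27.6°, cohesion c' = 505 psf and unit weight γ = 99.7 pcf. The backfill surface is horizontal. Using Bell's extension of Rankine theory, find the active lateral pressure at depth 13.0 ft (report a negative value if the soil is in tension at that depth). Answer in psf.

K_a = (1 − sin φ)/(1 + sin φ) = 0.3668.
σ_a = K_a γ z − 2c√K_a = 0.3668×99.7×13.0 − 2×505×0.6056 = -136.3 psf.

-136 psf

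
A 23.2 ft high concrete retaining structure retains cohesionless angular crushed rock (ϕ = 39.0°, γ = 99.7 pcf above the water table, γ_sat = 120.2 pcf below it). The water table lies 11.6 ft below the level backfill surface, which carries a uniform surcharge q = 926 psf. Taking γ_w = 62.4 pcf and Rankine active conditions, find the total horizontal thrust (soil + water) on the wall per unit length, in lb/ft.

K_a = tan²(45° − φ/2) = 0.2275.
γ' = 120.2 − 62.4 = 57.80 pcf. h₂ = H − d_w = 11.6 ft.
σ'_h: at surface K_a·q = 210.7; at WT K_a(q+γd_w) = 473.8; at base K_a(q+γd_w+γ'h₂) = 626.3 psf.
P₁ = ½(210.7+473.8)×11.6 = 3970; P₂ = ½(473.8+626.3)×11.6 = 6381; P_w = ½γ_w h₂² = 4198.
Total = 3970+6381+4198 = 14550 lb/ft.

14500 lb/ft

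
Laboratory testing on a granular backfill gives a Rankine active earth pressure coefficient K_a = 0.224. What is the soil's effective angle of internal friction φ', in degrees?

K_a = tan²(45° − φ/2) ⇒ 45° − φ/2 = arctan(√0.224) = 25.33°.
φ = 2(45° − 25.33°) = 39.34°.

39.3°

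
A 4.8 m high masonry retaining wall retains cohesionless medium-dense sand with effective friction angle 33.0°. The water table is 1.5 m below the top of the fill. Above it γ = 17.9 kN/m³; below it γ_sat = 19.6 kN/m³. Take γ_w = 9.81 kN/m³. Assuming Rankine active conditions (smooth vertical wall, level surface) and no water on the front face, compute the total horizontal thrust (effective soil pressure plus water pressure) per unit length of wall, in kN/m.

K_a = tan²(45° − φ/2) = 0.2948.
γ' = 19.6 − 9.81 = 9.790 kN/m³. Depth below WT = 3.3 m.
σ'_h at WT = K_a γ d_w = 7.915 kPa; at base = 7.915 + K_a γ' × 3.3 = 17.44 kPa.
P₁ (0–1.5 m) = ½×7.915×1.5 = 5.937. P₂ (1.5–4.8 m) = ½(7.915+17.44)×3.3 = 41.84.
P_w = ½ γ_w h₂² = 0.5×9.81×3.3² = 53.42. Total = 5.937+41.84+53.42 = 101.2 kN/m.

101 kN/m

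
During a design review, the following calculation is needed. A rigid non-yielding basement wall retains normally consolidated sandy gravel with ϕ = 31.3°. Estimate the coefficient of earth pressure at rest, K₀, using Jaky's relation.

0.480

K₀ = 1 − sin φ' = 1 − sin 31.3° = 0.4805.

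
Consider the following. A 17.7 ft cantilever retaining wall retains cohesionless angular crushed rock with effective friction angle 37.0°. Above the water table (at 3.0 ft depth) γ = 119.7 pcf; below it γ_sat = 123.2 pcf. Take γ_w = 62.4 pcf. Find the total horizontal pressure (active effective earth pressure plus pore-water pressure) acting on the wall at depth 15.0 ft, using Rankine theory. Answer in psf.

1020 psf

K_a = (1 − sin φ)/(1 + sin φ) = 0.2486.
γ' = 123.2 − 62.4 = 60.80 pcf.
Effective vertical stress at 15.0 ft: σ'_v = 119.7×3.0 + 60.80×12.0 = 1089 psf.
σ'_h = K_a σ'_v = 0.2486 × 1089 = 270.6 psf; u = γ_w × 12.0 = 748.8 psf.
Total σ_h = 270.6 + 748.8 = 1019 psf.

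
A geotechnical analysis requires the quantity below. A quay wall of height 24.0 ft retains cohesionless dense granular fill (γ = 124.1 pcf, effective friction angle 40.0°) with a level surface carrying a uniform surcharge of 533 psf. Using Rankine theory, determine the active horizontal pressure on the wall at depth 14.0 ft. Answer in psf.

494 psf

K_a = (1 − sin φ)/(1 + sin φ) = 0.2174.
σ_v = γz + q = 124.1 × 14.0 + 533 = 2270 psf.
σ_h = K_a σ_v = 0.2174 × 2270 = 493.7 psf.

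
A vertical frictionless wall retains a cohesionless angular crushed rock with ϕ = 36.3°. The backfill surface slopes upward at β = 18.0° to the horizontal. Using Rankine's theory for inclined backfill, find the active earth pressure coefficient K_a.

0.291

K_a = cos β · (cos β − √(cos²β − cos²φ)) / (cos β + √(cos²β − cos²φ)).
cos β = 0.9511, cos φ = 0.8059, √(cos²β − cos²φ) = 0.5050.
K_a = 0.9511 × (0.9511 − 0.5050)/(0.9511 + 0.5050) = 0.2914.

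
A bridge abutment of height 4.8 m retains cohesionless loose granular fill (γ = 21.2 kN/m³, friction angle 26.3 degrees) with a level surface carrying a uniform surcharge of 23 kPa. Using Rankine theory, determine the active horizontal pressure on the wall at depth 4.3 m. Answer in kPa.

44.1 kPa

K_a = (1 − sin φ)/(1 + sin φ) = 0.3859.
σ_v = γz + q = 21.2 × 4.3 + 23 = 114.2 kPa.
σ_h = K_a σ_v = 0.3859 × 114.2 = 44.06 kPa.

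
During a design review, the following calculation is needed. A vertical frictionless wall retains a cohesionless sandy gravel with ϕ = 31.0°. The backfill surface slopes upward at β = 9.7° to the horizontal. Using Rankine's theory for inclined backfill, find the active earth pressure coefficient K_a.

0.334

K_a = cos β · (cos β − √(cos²β − cos²φ)) / (cos β + √(cos²β − cos²φ)).
cos β = 0.9857, cos φ = 0.8572, √(cos²β − cos²φ) = 0.4867.
K_a = 0.9857 × (0.9857 − 0.4867)/(0.9857 + 0.4867) = 0.3341.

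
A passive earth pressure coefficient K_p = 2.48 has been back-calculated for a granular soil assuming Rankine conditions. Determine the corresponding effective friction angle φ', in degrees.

25.2°

K_p = (1+sin φ)/(1−sin φ) ⇒ sin φ = (K_p − 1)/(K_p + 1) = 0.4253.
φ = arcsin(0.4253) = 25.17°.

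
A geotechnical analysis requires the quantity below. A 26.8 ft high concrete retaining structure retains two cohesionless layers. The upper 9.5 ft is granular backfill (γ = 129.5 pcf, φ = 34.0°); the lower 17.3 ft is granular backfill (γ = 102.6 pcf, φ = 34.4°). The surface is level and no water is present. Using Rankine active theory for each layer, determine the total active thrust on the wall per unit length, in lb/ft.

11800 lb/ft

K_a1 = tan²(45°−34.0°/2) = 0.2827; K_a2 = tan²(45°−34.4°/2) = 0.2780.
Layer 1: σ at base = K_a1 γ₁ h₁ = 347.8 psf; P₁ = ½×347.8×9.5 = 1652.
Layer 2: σ_v at top = γ₁h₁ = 1230; σ_h top = K_a2×1230 = 342.0; σ_h base = K_a2×(1230+102.6×17.3) = 835.4.
P₂ = ½(342.0+835.4)×17.3 = 10180. Total P_a = 1652+10180 = 11840 lb/ft.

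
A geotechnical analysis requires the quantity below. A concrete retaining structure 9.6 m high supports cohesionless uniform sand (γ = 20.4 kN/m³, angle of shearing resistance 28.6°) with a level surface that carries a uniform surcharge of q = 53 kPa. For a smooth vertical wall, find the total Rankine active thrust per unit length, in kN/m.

511 kN/m

K_a = tan²(45° − φ/2) = 0.3525.
Soil triangle: ½ K_a γ H² = 0.5×0.3525×20.4×9.6² = 331.4 kN/m.
Surcharge rectangle: K_a q H = 0.3525×53×9.6 = 179.4 kN/m.
Total = 331.4 + 179.4 = 510.8 kN/m.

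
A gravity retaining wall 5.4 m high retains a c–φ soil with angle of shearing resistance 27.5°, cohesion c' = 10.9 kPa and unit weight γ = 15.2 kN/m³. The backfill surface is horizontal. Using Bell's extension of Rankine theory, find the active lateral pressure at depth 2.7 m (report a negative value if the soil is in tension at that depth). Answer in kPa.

1.88 kPa

K_a = (1 − sin φ)/(1 + sin φ) = 0.3682.
σ_a = K_a γ z − 2c√K_a = 0.3682×15.2×2.7 − 2×10.9×0.6068 = 1.883 kPa.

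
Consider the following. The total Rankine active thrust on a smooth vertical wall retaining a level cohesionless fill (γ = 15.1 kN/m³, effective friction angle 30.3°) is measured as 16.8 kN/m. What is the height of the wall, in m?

2.60 m

K_a = 0.3293. P_a = ½ K_a γ H² ⇒ H = √(2P_a/(K_a γ)).
H = √(2×16.8/(0.3293×15.1)) = 2.599 m.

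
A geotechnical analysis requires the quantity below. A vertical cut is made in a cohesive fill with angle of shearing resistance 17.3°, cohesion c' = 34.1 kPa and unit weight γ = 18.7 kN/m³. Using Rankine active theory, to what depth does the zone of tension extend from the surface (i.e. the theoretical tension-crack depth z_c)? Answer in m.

K_a = tan²(45° − 17.3°/2) = 0.5416; √K_a = 0.7359.
The active pressure is zero where K_a γ z = 2c√K_a, so z_c = 2c/(γ√K_a) = 2×34.1/(18.7×0.7359) = 4.956 m.

4.96 m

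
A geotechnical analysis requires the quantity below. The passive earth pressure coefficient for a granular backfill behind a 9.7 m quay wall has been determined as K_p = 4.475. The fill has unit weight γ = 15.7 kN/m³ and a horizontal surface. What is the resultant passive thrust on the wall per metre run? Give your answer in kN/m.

3310 kN/m

P = ½ K_p γ H² = 0.5 × 4.475 × 15.7 × 9.7² = 3305 kN/m.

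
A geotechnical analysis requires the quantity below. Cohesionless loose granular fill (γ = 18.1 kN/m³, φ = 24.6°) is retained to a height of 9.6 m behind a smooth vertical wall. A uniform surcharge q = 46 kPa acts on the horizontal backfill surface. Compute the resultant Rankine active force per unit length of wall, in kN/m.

K_a = tan²(45° − φ/2) = 0.4121.
Soil triangle: ½ K_a γ H² = 0.5×0.4121×18.1×9.6² = 343.8 kN/m.
Surcharge rectangle: K_a q H = 0.4121×46×9.6 = 182.0 kN/m.
Total = 343.8 + 182.0 = 525.8 kN/m.

526 kN/m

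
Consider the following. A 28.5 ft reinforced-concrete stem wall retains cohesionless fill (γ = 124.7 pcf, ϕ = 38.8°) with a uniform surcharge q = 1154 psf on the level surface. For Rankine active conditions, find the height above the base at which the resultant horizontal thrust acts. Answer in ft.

K_a = 0.2296.
Triangular part P₁ = ½K_aγH² = 11630 at H/3 = 9.500 ft; rectangular part P₂ = K_a q H = 7550 at H/2 = 14.25 ft.
ȳ = (P₁·9.500 + P₂·14.25)/(P₁+P₂) = 11.37 ft.

11.4 ft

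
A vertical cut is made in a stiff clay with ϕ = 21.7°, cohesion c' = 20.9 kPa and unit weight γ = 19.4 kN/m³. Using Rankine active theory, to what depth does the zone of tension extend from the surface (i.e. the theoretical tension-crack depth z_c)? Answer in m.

K_a = tan²(45° − 21.7°/2) = 0.4601; √K_a = 0.6783.
The active pressure is zero where K_a γ z = 2c√K_a, so z_c = 2c/(γ√K_a) = 2×20.9/(19.4×0.6783) = 3.176 m.

3.18 m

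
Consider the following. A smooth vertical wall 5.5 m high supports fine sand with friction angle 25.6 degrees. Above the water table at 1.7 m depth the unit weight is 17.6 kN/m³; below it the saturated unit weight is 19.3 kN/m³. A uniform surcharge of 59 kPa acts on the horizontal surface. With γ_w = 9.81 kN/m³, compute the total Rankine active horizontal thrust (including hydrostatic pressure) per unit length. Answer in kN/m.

K_a = tan²(45° − φ/2) = 0.3966.
γ' = 19.3 − 9.81 = 9.490 kN/m³. h₂ = H − d_w = 3.8 m.
σ'_h: at surface K_a·q = 23.40; at WT K_a(q+γd_w) = 35.26; at base K_a(q+γd_w+γ'h₂) = 49.56 kPa.
P₁ = ½(23.40+35.26)×1.7 = 49.86; P₂ = ½(35.26+49.56)×3.8 = 161.2; P_w = ½γ_w h₂² = 70.83.
Total = 49.86+161.2+70.83 = 281.9 kN/m.

282 kN/m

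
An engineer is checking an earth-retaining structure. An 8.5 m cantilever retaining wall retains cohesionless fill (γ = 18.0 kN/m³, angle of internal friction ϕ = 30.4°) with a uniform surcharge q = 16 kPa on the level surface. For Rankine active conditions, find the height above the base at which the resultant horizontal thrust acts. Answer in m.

K_a = 0.3280.
Triangular part P₁ = ½K_aγH² = 213.3 at H/3 = 2.833 m; rectangular part P₂ = K_a q H = 44.61 at H/2 = 4.250 m.
ȳ = (P₁·2.833 + P₂·4.250)/(P₁+P₂) = 3.078 m.

3.08 m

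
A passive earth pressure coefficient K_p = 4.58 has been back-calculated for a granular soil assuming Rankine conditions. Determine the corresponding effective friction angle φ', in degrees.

39.9°

K_p = (1+sin φ)/(1−sin φ) ⇒ sin φ = (K_p − 1)/(K_p + 1) = 0.6416.
φ = arcsin(0.6416) = 39.91°.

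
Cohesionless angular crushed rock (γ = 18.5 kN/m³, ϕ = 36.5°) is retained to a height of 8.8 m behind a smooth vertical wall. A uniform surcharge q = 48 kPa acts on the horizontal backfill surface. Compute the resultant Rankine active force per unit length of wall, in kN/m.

289 kN/m

K_a = tan²(45° − φ/2) = 0.2541.
Soil triangle: ½ K_a γ H² = 0.5×0.2541×18.5×8.8² = 182.0 kN/m.
Surcharge rectangle: K_a q H = 0.2541×48×8.8 = 107.3 kN/m.
Total = 182.0 + 107.3 = 289.3 kN/m.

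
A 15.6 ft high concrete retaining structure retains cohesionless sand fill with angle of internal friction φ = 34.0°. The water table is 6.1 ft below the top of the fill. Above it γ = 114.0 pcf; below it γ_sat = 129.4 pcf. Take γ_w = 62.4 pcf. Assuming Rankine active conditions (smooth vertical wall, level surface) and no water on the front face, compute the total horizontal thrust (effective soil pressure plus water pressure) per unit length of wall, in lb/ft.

6140 lb/ft

K_a = tan²(45° − φ/2) = 0.2827.
γ' = 129.4 − 62.4 = 67.00 pcf. Depth below WT = 9.5 ft.
σ'_h at WT = K_a γ d_w = 196.6 psf; at base = 196.6 + K_a γ' × 9.5 = 376.5 psf.
P₁ (0–6.1 ft) = ½×196.6×6.1 = 599.6. P₂ (6.1–15.6 ft) = ½(196.6+376.5)×9.5 = 2722.
P_w = ½ γ_w h₂² = 0.5×62.4×9.5² = 2816. Total = 599.6+2722+2816 = 6138 lb/ft.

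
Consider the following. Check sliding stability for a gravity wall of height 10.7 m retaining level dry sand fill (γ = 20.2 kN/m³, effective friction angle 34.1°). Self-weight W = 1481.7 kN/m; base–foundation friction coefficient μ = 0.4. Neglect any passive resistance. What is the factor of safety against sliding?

1.82

K_a = tan²(45° − 34.1°/2) = 0.2815.
P_a = ½K_aγH² = 0.5×0.2815×20.2×10.7² = 325.5 kN/m, acting at H/3 = 3.567 m above the base.
FS_sliding = μW / P_a = 0.4×1481.7 / 325.5 = 1.821.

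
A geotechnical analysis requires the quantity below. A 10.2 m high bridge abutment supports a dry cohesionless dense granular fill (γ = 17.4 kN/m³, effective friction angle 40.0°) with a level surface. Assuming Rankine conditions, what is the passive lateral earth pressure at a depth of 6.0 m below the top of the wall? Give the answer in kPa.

K_p = (1 + sin φ)/(1 − sin φ) = 4.599.
σ_h = K_p γ z = 4.599 × 17.4 × 6.0 = 480.1 kPa.

480 kPa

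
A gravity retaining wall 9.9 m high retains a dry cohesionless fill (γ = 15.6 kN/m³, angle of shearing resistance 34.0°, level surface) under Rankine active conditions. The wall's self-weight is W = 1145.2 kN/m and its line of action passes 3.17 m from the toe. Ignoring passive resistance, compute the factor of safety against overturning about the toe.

K_a = tan²(45° − 34.0°/2) = 0.2827.
P_a = ½K_aγH² = 0.5×0.2827×15.6×9.9² = 216.1 kN/m, acting at H/3 = 3.300 m above the base.
Overturning moment M_o = P_a × H/3 = 216.1 × 3.300 = 713.2.
Resisting moment M_r = W × 3.17 = 1145.2 × 3.17 = 3630.
FS_overturning = M_r/M_o = 3630/713.2 = 5.090.

5.09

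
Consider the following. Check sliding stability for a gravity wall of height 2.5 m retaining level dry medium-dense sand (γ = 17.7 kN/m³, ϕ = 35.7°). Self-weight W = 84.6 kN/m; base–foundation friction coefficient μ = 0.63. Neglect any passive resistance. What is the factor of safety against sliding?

K_a = tan²(45° − 35.7°/2) = 0.2630.
P_a = ½K_aγH² = 0.5×0.2630×17.7×2.5² = 14.55 kN/m, acting at H/3 = 0.8333 m above the base.
FS_sliding = μW / P_a = 0.63×84.6 / 14.55 = 3.664.

3.66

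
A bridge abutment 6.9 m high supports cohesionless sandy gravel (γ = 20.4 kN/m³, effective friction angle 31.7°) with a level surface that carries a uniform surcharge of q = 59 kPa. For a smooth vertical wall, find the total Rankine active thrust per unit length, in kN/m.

K_a = tan²(45° − φ/2) = 0.3111.
Soil triangle: ½ K_a γ H² = 0.5×0.3111×20.4×6.9² = 151.1 kN/m.
Surcharge rectangle: K_a q H = 0.3111×59×6.9 = 126.6 kN/m.
Total = 151.1 + 126.6 = 277.7 kN/m.

278 kN/m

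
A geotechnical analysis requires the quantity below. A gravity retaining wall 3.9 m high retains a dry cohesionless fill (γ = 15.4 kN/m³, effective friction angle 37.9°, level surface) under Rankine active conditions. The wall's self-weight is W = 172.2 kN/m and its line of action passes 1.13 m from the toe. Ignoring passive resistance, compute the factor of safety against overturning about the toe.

K_a = tan²(45° − 37.9°/2) = 0.2389.
P_a = ½K_aγH² = 0.5×0.2389×15.4×3.9² = 27.98 kN/m, acting at H/3 = 1.300 m above the base.
Overturning moment M_o = P_a × H/3 = 27.98 × 1.300 = 36.38.
Resisting moment M_r = W × 1.13 = 172.2 × 1.13 = 194.6.
FS_overturning = M_r/M_o = 194.6/36.38 = 5.349.

5.35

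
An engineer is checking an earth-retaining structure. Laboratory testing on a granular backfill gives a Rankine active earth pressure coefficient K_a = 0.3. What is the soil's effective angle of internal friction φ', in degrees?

K_a = tan²(45° − φ/2) ⇒ 45° − φ/2 = arctan(√0.3) = 28.71°.
φ = 2(45° − 28.71°) = 32.58°.

32.6°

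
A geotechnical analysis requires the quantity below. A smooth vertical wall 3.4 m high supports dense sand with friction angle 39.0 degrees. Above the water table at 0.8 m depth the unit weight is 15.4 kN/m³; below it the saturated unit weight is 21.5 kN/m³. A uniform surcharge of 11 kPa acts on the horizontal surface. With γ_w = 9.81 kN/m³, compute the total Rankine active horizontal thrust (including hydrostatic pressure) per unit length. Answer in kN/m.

59.1 kN/m

K_a = tan²(45° − φ/2) = 0.2275.
γ' = 21.5 − 9.81 = 11.69 kN/m³. h₂ = H − d_w = 2.6 m.
σ'_h: at surface K_a·q = 2.503; at WT K_a(q+γd_w) = 5.305; at base K_a(q+γd_w+γ'h₂) = 12.22 kPa.
P₁ = ½(2.503+5.305)×0.8 = 3.123; P₂ = ½(5.305+12.22)×2.6 = 22.78; P_w = ½γ_w h₂² = 33.16.
Total = 3.123+22.78+33.16 = 59.06 kN/m.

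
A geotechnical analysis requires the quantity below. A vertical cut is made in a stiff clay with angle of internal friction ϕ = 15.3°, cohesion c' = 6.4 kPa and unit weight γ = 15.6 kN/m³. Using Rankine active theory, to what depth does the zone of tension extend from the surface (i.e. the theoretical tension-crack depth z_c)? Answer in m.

1.08 m

K_a = tan²(45° − 15.3°/2) = 0.5824; √K_a = 0.7632.
The active pressure is zero where K_a γ z = 2c√K_a, so z_c = 2c/(γ√K_a) = 2×6.4/(15.6×0.7632) = 1.075 m.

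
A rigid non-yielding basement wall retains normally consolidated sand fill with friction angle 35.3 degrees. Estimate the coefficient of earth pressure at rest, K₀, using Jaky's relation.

0.422

K₀ = 1 − sin φ' = 1 − sin 35.3° = 0.4221.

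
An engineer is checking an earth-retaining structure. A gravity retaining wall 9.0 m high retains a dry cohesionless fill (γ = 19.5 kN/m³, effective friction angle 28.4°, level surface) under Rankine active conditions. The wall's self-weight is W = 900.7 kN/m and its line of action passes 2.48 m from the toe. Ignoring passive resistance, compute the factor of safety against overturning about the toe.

2.65

K_a = tan²(45° − 28.4°/2) = 0.3554.
P_a = ½K_aγH² = 0.5×0.3554×19.5×9.0² = 280.6 kN/m, acting at H/3 = 3.000 m above the base.
Overturning moment M_o = P_a × H/3 = 280.6 × 3.000 = 841.9.
Resisting moment M_r = W × 2.48 = 900.7 × 2.48 = 2234.
FS_overturning = M_r/M_o = 2234/841.9 = 2.653.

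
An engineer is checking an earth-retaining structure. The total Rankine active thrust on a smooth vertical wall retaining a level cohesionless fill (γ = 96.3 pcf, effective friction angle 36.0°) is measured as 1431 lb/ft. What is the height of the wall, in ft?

10.7 ft

K_a = 0.2596. P_a = ½ K_a γ H² ⇒ H = √(2P_a/(K_a γ)).
H = √(2×1431/(0.2596×96.3)) = 10.70 ft.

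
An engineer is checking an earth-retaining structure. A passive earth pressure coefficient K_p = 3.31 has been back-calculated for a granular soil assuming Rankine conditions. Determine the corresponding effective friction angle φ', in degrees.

K_p = (1+sin φ)/(1−sin φ) ⇒ sin φ = (K_p − 1)/(K_p + 1) = 0.5360.
φ = arcsin(0.5360) = 32.41°.

32.4°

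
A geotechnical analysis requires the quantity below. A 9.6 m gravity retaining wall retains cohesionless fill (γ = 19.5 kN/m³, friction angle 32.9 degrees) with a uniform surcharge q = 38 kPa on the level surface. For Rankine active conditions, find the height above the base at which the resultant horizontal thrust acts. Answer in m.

K_a = 0.2960.
Triangular part P₁ = ½K_aγH² = 266.0 at H/3 = 3.200 m; rectangular part P₂ = K_a q H = 108.0 at H/2 = 4.800 m.
ȳ = (P₁·3.200 + P₂·4.800)/(P₁+P₂) = 3.662 m.

3.66 m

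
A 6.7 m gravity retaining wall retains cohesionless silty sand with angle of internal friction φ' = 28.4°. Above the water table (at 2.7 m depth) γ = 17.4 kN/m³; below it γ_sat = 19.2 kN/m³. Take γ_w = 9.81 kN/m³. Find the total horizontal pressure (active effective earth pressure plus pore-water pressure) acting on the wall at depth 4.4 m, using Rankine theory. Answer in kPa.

K_a = (1 − sin φ)/(1 + sin φ) = 0.3554.
γ' = 19.2 − 9.81 = 9.390 kN/m³.
Effective vertical stress at 4.4 m: σ'_v = 17.4×2.7 + 9.390×1.70 = 62.94 kPa.
σ'_h = K_a σ'_v = 0.3554 × 62.94 = 22.37 kPa; u = γ_w × 1.70 = 16.68 kPa.
Total σ_h = 22.37 + 16.68 = 39.04 kPa.

39.0 kPa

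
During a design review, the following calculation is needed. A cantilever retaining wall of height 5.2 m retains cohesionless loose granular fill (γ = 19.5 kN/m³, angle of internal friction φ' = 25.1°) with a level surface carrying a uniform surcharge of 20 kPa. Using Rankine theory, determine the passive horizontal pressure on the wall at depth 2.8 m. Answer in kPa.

K_p = (1 + sin φ)/(1 − sin φ) = 2.473.
σ_v = γz + q = 19.5 × 2.8 + 20 = 74.60 kPa.
σ_h = K_p σ_v = 2.473 × 74.60 = 184.5 kPa.

185 kPa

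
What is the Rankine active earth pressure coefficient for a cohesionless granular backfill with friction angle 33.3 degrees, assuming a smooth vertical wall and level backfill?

K_a = tan²(45° − φ/2) = tan²(28.35°) = 0.2911.

0.291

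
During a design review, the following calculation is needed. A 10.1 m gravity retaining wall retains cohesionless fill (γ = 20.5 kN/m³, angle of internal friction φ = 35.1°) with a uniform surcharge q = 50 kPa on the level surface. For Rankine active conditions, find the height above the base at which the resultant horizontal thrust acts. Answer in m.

3.91 m

K_a = 0.2698.
Triangular part P₁ = ½K_aγH² = 282.1 at H/3 = 3.367 m; rectangular part P₂ = K_a q H = 136.3 at H/2 = 5.050 m.
ȳ = (P₁·3.367 + P₂·5.050)/(P₁+P₂) = 3.915 m.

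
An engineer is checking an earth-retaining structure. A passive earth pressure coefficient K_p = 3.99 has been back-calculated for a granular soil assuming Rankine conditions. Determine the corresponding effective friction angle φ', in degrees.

K_p = (1+sin φ)/(1−sin φ) ⇒ sin φ = (K_p − 1)/(K_p + 1) = 0.5992.
φ = arcsin(0.5992) = 36.81°.

36.8°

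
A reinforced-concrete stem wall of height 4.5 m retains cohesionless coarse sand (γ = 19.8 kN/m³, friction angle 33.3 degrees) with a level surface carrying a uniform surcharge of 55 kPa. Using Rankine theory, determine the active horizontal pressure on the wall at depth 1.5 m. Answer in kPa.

K_a = (1 − sin φ)/(1 + sin φ) = 0.2911.
σ_v = γz + q = 19.8 × 1.5 + 55 = 84.70 kPa.
σ_h = K_a σ_v = 0.2911 × 84.70 = 24.66 kPa.

24.7 kPa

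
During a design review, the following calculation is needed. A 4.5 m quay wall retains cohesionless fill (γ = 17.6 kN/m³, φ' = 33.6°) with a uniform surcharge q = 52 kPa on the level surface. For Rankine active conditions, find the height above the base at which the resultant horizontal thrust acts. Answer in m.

K_a = 0.2875.
Triangular part P₁ = ½K_aγH² = 51.23 at H/3 = 1.500 m; rectangular part P₂ = K_a q H = 67.28 at H/2 = 2.250 m.
ȳ = (P₁·1.500 + P₂·2.250)/(P₁+P₂) = 1.926 m.

1.93 m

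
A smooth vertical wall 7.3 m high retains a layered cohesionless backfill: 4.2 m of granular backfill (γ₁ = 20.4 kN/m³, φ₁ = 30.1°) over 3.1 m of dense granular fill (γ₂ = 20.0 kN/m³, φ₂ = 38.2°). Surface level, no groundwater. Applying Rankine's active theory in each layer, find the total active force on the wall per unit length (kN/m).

145 kN/m

K_a1 = tan²(45°−30.1°/2) = 0.3320; K_a2 = tan²(45°−38.2°/2) = 0.2358.
Layer 1: σ at base = K_a1 γ₁ h₁ = 28.45 kPa; P₁ = ½×28.45×4.2 = 59.73.
Layer 2: σ_v at top = γ₁h₁ = 85.68; σ_h top = K_a2×85.68 = 20.20; σ_h base = K_a2×(85.68+20.0×3.1) = 34.82.
P₂ = ½(20.20+34.82)×3.1 = 85.28. Total P_a = 59.73+85.28 = 145.0 kN/m.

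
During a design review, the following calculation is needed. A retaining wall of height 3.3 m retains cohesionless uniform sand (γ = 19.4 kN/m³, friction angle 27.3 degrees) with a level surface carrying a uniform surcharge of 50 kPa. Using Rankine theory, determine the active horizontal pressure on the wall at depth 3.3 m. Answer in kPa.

42.3 kPa

K_a = (1 − sin φ)/(1 + sin φ) = 0.3711.
σ_v = γz + q = 19.4 × 3.3 + 50 = 114.0 kPa.
σ_h = K_a σ_v = 0.3711 × 114.0 = 42.32 kPa.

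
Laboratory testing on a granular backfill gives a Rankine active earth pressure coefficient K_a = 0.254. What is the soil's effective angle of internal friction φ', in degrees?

K_a = tan²(45° − φ/2) ⇒ 45° − φ/2 = arctan(√0.254) = 26.75°.
φ = 2(45° − 26.75°) = 36.51°.

36.5°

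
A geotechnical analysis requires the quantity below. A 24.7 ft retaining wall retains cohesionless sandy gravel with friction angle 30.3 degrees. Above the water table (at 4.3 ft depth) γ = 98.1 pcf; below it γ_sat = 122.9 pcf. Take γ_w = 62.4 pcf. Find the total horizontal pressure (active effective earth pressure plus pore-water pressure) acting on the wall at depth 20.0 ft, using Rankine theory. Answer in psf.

1430 psf

K_a = (1 − sin φ)/(1 + sin φ) = 0.3293.
γ' = 122.9 − 62.4 = 60.50 pcf.
Effective vertical stress at 20.0 ft: σ'_v = 98.1×4.3 + 60.50×15.7 = 1372 psf.
σ'_h = K_a σ'_v = 0.3293 × 1372 = 451.7 psf; u = γ_w × 15.7 = 979.7 psf.
Total σ_h = 451.7 + 979.7 = 1431 psf.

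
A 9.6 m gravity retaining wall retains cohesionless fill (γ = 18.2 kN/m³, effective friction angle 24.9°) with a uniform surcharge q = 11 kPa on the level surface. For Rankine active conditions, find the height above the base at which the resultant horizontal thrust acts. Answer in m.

3.38 m

K_a = 0.4074.
Triangular part P₁ = ½K_aγH² = 341.7 at H/3 = 3.200 m; rectangular part P₂ = K_a q H = 43.02 at H/2 = 4.800 m.
ȳ = (P₁·3.200 + P₂·4.800)/(P₁+P₂) = 3.379 m.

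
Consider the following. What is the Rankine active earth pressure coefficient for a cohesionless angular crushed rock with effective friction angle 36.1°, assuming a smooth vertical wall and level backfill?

K_a = (1 − sin φ)/(1 + sin φ) = (1 − sin 36.1°)/(1 + sin 36.1°) = 0.2585.

0.258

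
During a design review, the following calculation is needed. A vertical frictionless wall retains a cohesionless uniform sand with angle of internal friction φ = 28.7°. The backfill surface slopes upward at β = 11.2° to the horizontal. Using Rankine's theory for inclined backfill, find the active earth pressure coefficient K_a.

K_a = cos β · (cos β − √(cos²β − cos²φ)) / (cos β + √(cos²β − cos²φ)).
cos β = 0.9810, cos φ = 0.8771, √(cos²β − cos²φ) = 0.4392.
K_a = 0.9810 × (0.9810 − 0.4392)/(0.9810 + 0.4392) = 0.3742.

0.374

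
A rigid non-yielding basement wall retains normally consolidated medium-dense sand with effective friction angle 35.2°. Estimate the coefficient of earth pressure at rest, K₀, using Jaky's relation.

0.424

K₀ = 1 − sin φ' = 1 − sin 35.2° = 0.4236.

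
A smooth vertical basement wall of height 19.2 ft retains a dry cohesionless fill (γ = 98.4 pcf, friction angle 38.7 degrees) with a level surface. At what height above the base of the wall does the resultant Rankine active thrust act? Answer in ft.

6.40 ft

K_a = 0.2306.
The pressure distribution is triangular, so the resultant acts at H/3 above the base = 19.2/3 = 6.400 ft.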